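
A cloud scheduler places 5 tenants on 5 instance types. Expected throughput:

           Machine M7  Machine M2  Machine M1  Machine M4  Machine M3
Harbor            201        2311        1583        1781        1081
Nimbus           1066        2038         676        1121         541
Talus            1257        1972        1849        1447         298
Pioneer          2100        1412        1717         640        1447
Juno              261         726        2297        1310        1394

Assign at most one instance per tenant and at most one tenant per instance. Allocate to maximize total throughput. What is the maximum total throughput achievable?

Optimal: Harbor→Machine M4 (1781 ops/s), Nimbus→Machine M2 (2038 ops/s), Talus→Machine M1 (1849 ops/s), Pioneer→Machine M7 (2100 ops/s), Juno→Machine M3 (1394 ops/s) — total 1781+2038+1849+2100+1394 = 9162 ops/s.
Column-greedy (each instance in turn goes to its best remaining tenant) gives 8696 ops/s, worse by 466.
Swapping Nimbus↔Talus (Nimbus→Machine M1 676 ops/s, Talus→Machine M2 1972 ops/s) loses 1239.
Every other assignment is strictly worse.

Max total: 9162 ops/s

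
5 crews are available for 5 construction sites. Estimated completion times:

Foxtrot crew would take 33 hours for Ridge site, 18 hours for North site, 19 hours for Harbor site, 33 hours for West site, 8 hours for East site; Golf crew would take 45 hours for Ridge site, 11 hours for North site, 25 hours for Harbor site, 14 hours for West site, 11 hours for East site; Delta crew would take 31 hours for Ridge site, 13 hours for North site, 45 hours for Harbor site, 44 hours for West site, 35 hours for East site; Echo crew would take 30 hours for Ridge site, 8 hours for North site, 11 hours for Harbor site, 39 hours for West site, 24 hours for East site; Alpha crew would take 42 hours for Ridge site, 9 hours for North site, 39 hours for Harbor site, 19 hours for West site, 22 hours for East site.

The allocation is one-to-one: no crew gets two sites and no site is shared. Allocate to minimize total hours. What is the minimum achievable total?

Treat this as an assignment problem: match each crew to one site.
Optimal: Foxtrot crew→East site (8 hours), Golf crew→West site (14 hours), Delta crew→Ridge site (31 hours), Echo crew→Harbor site (11 hours), Alpha crew→North site (9 hours) — total 8+14+31+11+9 = 73 hours.
Column-greedy (each site in turn goes to its cheapest remaining crew) gives 107 hours, worse by 34.
Next-best assignment: Foxtrot crew→East site, Golf crew→North site, Delta crew→Ridge site, Echo crew→Harbor site, Alpha crew→West site = 80 hours.
Every other assignment is strictly worse.

Minimum total: 73 hours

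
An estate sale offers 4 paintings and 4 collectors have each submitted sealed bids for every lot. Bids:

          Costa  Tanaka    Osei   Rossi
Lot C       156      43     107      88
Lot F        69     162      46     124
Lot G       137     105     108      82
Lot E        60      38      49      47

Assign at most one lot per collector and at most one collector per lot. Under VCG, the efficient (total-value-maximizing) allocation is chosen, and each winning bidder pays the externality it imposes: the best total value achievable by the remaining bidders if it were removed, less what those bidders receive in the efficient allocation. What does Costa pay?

Costa pays $41.

Efficient allocation: Costa→Lot C ($156), Tanaka→Lot F ($162), Osei→Lot G ($108), Rossi→Lot E ($47); total welfare W = $473.
Costa receives Lot C at value $156, so the others get W − 156 = $317.
Without Costa: best allocation of the remaining 3 bidders over all 4 lots is Tanaka→Lot F ($162), Osei→Lot G ($108), Rossi→Lot C ($88), total $358.
VCG payment = (others' best without Costa) − (others' welfare with Costa) = 358 − 317 = $41.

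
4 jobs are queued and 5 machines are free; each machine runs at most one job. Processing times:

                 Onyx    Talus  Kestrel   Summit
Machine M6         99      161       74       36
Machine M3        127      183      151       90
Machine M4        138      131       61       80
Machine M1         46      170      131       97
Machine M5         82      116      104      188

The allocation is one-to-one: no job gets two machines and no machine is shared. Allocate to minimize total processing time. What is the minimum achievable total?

Minimum total: 259 min

This is a one-to-one assignment (minimum-cost bipartite matching).
Optimal: Onyx→Machine M1 (46 min), Talus→Machine M5 (116 min), Kestrel→Machine M4 (61 min), Summit→Machine M6 (36 min) — total 46+116+61+36 = 259 min.
Next-best assignment: Onyx→Machine M1, Talus→Machine M5, Kestrel→Machine M4, Summit→Machine M3 = 313 min.
Checked against all permutations: 259 min is optimal.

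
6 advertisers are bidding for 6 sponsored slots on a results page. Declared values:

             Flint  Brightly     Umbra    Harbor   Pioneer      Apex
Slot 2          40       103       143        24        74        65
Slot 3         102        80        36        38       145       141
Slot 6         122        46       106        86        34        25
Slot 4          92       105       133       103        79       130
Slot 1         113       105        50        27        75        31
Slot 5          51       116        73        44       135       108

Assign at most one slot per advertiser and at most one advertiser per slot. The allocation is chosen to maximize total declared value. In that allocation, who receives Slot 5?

Pioneer receives Slot 5.

Optimal: Flint→Slot 6 ($122), Brightly→Slot 1 ($105), Umbra→Slot 2 ($143), Harbor→Slot 4 ($103), Pioneer→Slot 5 ($135), Apex→Slot 3 ($141) — total 122+105+143+103+135+141 = $749.
Max-entry greedy (repeatedly take the single best remaining cell) gives $683, worse by 66.
Next-best assignment: Flint→Slot 1, Brightly→Slot 5, Umbra→Slot 2, Harbor→Slot 6, Pioneer→Slot 3, Apex→Slot 4 = $733.
Pioneer's own top slot is Slot 3 ($145), but forcing Pioneer→Slot 3 and reassigning the rest optimally gives only $733 — worse by 16.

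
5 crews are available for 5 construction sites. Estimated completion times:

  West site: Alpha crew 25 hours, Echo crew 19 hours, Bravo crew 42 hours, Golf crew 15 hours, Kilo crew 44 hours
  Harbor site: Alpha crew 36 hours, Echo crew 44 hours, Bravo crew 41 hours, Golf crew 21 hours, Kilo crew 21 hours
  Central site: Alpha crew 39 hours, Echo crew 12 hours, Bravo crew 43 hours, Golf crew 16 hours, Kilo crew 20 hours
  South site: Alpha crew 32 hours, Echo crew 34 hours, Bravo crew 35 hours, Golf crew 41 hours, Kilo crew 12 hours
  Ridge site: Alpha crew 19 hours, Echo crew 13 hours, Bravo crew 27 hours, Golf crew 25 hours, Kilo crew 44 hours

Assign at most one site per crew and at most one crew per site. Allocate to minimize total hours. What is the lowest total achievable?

Minimum total: 97 hours

This is a one-to-one assignment (minimum-cost bipartite matching).
Optimal: Alpha crew→West site (25 hours), Echo crew→Central site (12 hours), Bravo crew→Ridge site (27 hours), Golf crew→Harbor site (21 hours), Kilo crew→South site (12 hours) — total 25+12+27+21+12 = 97 hours.
Column-greedy (each site in turn goes to its cheapest remaining crew) gives 107 hours, worse by 10.
Next-best assignment: Alpha crew→Ridge site, Echo crew→Central site, Bravo crew→Harbor site, Golf crew→West site, Kilo crew→South site = 99 hours.
No other one-to-one assignment undercuts 97 hours.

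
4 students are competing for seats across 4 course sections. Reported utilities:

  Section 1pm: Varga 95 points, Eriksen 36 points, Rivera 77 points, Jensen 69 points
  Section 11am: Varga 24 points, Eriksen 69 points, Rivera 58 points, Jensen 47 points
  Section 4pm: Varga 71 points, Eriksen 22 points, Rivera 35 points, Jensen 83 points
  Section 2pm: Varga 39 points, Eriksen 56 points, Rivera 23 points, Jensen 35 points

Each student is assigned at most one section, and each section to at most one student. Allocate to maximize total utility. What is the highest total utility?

Maximum total: 292 points

Treat this as an assignment problem: match each student to one section.
Optimal: Varga→Section 1pm (95 points), Eriksen→Section 2pm (56 points), Rivera→Section 11am (58 points), Jensen→Section 4pm (83 points) — total 95+56+58+83 = 292 points.
Row-greedy (each student in turn takes its best remaining section) gives 234 points, worse by 58.
Swapping Eriksen↔Jensen (Eriksen→Section 4pm 22 points, Jensen→Section 2pm 35 points) loses 82.
No other one-to-one assignment exceeds 292 points.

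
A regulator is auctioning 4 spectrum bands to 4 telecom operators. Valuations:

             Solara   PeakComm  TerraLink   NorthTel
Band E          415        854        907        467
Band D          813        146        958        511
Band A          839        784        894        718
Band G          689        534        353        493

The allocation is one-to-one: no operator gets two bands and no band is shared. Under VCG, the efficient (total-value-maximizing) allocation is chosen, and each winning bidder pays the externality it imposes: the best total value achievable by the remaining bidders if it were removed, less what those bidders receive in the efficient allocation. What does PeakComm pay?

Efficient allocation: Solara→Band G ($689M), PeakComm→Band E ($854M), TerraLink→Band D ($958M), NorthTel→Band A ($718M); total welfare W = $3219M.
PeakComm receives Band E at value $854M, so the others get W − 854 = $2365M.
Without PeakComm: best allocation of the remaining 3 bidders over all 4 bands is Solara→Band D ($813M), TerraLink→Band E ($907M), NorthTel→Band A ($718M), total $2438M.
VCG payment = (others' best without PeakComm) − (others' welfare with PeakComm) = 2438 − 2365 = $73M.

PeakComm pays $73M.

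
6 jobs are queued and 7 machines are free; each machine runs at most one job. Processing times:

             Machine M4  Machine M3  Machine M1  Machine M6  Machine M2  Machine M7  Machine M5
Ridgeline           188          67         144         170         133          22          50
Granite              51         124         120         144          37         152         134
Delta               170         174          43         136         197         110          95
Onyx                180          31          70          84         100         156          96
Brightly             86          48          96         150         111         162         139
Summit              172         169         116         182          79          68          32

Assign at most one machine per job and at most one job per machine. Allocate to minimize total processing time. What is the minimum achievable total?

Optimal: Ridgeline→Machine M7 (22 min), Granite→Machine M2 (37 min), Delta→Machine M1 (43 min), Onyx→Machine M3 (31 min), Brightly→Machine M4 (86 min), Summit→Machine M5 (32 min) — total 22+37+43+31+86+32 = 251 min.
Next-best assignment: Ridgeline→Machine M7, Granite→Machine M2, Delta→Machine M1, Onyx→Machine M6, Brightly→Machine M3, Summit→Machine M5 = 266 min.
Swapping Brightly↔Summit (Brightly→Machine M5 139 min, Summit→Machine M4 172 min) adds 193.
No other one-to-one assignment undercuts 251 min.

Minimum total: 251 min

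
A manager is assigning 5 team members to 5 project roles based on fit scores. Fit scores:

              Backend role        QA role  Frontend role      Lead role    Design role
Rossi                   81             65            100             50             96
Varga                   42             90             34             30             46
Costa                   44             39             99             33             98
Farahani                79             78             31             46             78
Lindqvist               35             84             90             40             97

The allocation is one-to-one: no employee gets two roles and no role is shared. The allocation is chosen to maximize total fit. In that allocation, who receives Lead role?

Optimal: Rossi→Lead role (50 pts), Varga→QA role (90 pts), Costa→Frontend role (99 pts), Farahani→Backend role (79 pts), Lindqvist→Design role (97 pts) — total 50+90+99+79+97 = 415 pts.
Max-entry greedy (repeatedly take the single best remaining cell) gives 407 pts, worse by 8.
Next-best assignment: Rossi→Backend role, Varga→QA role, Costa→Frontend role, Farahani→Lead role, Lindqvist→Design role = 413 pts.
Rossi's own top role is Frontend role (100 pts), but forcing Rossi→Frontend role and reassigning the rest optimally gives only 407 pts — worse by 8.

Rossi receives Lead role.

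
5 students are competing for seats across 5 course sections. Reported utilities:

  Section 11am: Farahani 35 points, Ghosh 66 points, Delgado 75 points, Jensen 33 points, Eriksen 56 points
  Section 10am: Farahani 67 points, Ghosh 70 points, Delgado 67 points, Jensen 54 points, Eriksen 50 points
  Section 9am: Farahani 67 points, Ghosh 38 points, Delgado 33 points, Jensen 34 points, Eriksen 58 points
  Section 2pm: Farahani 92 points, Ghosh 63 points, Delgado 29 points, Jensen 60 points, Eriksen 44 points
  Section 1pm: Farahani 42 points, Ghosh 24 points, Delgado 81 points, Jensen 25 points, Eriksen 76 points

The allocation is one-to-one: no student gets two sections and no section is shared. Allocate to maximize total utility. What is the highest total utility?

Max total: 351 points

Optimal: Farahani→Section 2pm (92 points), Ghosh→Section 11am (66 points), Delgado→Section 1pm (81 points), Jensen→Section 10am (54 points), Eriksen→Section 9am (58 points) — total 92+66+81+54+58 = 351 points.
Max-entry greedy (repeatedly take the single best remaining cell) gives 334 points, worse by 17.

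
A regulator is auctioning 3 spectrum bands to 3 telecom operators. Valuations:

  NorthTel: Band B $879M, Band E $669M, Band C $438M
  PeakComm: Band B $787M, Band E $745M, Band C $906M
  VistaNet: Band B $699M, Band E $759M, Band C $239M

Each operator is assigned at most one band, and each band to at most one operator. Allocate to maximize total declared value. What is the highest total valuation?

Maximum total: $2544M

This is a one-to-one assignment (maximum-weight bipartite matching).
Optimal: NorthTel→Band B ($879M), PeakComm→Band C ($906M), VistaNet→Band E ($759M) — total 879+906+759 = $2544M.
Swapping VistaNet↔PeakComm (VistaNet→Band C $239M, PeakComm→Band E $745M) loses 681.
No other one-to-one assignment exceeds $2544M.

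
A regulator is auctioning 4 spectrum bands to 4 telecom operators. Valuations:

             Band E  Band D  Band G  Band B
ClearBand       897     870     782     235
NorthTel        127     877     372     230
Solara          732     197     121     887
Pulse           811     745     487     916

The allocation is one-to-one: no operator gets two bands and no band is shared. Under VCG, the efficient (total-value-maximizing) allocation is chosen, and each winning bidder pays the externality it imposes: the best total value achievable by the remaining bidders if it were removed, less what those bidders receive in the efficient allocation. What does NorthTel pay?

Efficient allocation: ClearBand→Band G ($782M), NorthTel→Band D ($877M), Solara→Band B ($887M), Pulse→Band E ($811M); total welfare W = $3357M.
NorthTel receives Band D at value $877M, so the others get W − 877 = $2480M.
Without NorthTel: best allocation of the remaining 3 bidders over all 4 bands is ClearBand→Band D ($870M), Solara→Band B ($887M), Pulse→Band E ($811M), total $2568M.
VCG payment = (others' best without NorthTel) − (others' welfare with NorthTel) = 2568 − 2480 = $88M.

NorthTel pays $88M.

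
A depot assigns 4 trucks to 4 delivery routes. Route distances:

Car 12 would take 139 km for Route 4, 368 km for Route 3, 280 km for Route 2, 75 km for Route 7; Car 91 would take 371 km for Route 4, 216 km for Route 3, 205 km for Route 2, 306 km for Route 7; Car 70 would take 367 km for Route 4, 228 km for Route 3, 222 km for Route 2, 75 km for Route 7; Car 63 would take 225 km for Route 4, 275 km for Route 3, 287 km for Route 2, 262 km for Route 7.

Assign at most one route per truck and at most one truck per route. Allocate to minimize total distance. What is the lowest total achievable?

Optimal: Car 12→Route 4 (139 km), Car 91→Route 2 (205 km), Car 70→Route 7 (75 km), Car 63→Route 3 (275 km) — total 139+205+75+275 = 694 km.
No other one-to-one assignment undercuts 694 km.

Min total: 694 km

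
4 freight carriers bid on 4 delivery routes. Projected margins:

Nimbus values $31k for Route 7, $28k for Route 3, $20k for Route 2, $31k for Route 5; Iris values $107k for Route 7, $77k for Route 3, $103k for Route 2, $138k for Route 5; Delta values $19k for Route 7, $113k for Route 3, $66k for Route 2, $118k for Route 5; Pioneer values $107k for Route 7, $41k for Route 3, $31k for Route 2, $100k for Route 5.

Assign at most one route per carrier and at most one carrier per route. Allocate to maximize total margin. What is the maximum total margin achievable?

Max total: $378k

Treat this as an assignment problem: match each carrier to one route.
Optimal: Nimbus→Route 2 ($20k), Iris→Route 5 ($138k), Delta→Route 3 ($113k), Pioneer→Route 7 ($107k) — total 20+138+113+107 = $378k.
Next-best assignment: Nimbus→Route 3, Iris→Route 2, Delta→Route 5, Pioneer→Route 7 = $356k.
Checked against all permutations: $378k is optimal.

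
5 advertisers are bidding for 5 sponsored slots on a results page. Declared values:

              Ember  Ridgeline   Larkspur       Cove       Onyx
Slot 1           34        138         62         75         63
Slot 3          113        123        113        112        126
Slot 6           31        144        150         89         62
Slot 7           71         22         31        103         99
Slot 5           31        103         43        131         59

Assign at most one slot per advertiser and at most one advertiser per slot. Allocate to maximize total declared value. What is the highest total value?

This is the linear assignment problem.
Optimal: Ember→Slot 3 ($113), Ridgeline→Slot 1 ($138), Larkspur→Slot 6 ($150), Cove→Slot 5 ($131), Onyx→Slot 7 ($99) — total 113+138+150+131+99 = $631.
Column-greedy (each slot in turn goes to its best remaining advertiser) gives $548, worse by 83.
Next-best assignment: Ember→Slot 7, Ridgeline→Slot 1, Larkspur→Slot 6, Cove→Slot 5, Onyx→Slot 3 = $616.

Maximum total: $631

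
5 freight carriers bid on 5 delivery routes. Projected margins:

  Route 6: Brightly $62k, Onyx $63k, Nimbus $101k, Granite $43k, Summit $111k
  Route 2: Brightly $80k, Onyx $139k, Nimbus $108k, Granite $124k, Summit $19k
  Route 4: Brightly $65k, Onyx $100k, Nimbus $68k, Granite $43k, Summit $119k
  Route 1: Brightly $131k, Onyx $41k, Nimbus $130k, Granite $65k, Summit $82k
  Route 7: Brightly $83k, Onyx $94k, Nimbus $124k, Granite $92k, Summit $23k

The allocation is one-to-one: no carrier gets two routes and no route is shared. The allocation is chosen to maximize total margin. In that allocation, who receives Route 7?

Nimbus receives Route 7.

This is a one-to-one assignment (maximum-weight bipartite matching).
Optimal: Brightly→Route 1 ($131k), Onyx→Route 4 ($100k), Nimbus→Route 7 ($124k), Granite→Route 2 ($124k), Summit→Route 6 ($111k) — total 131+100+124+124+111 = $590k.
Row-greedy (each carrier in turn takes its best remaining route) gives $556k, worse by 34.
Nimbus's own top route is Route 1 ($130k), but forcing Nimbus→Route 1 and reassigning the rest optimally gives only $548k — worse by 42.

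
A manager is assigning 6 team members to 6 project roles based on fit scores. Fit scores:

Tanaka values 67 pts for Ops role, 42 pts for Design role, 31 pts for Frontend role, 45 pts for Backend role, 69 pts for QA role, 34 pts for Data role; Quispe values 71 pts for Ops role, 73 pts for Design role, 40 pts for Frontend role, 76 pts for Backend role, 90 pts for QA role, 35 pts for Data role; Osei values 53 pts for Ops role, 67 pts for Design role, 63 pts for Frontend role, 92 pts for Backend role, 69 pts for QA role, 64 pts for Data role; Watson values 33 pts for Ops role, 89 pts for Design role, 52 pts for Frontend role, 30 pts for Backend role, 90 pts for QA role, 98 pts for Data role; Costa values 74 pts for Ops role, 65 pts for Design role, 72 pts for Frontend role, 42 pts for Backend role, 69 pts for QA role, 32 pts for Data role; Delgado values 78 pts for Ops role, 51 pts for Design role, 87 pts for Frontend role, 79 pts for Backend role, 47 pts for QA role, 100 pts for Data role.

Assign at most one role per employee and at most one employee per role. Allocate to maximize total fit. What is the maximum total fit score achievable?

Max total: 510 pts

Optimal: Tanaka→Ops role (67 pts), Quispe→QA role (90 pts), Osei→Backend role (92 pts), Watson→Design role (89 pts), Costa→Frontend role (72 pts), Delgado→Data role (100 pts) — total 67+90+92+89+72+100 = 510 pts.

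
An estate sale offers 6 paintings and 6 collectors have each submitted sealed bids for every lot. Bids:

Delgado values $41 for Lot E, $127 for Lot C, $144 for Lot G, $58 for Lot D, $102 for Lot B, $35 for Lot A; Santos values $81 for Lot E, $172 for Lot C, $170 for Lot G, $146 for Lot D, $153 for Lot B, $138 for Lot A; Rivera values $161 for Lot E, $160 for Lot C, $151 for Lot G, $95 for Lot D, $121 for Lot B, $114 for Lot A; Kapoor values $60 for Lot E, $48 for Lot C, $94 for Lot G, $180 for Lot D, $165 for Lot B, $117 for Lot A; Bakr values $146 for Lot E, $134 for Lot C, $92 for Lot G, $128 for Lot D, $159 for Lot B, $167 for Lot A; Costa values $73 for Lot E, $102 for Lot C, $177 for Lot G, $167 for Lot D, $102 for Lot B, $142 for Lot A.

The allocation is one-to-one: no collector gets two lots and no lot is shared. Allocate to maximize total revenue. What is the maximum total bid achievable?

This is the linear assignment problem.
Optimal: Delgado→Lot G ($144), Santos→Lot C ($172), Rivera→Lot E ($161), Kapoor→Lot B ($165), Bakr→Lot A ($167), Costa→Lot D ($167) — total 144+172+161+165+167+167 = $976.
Max-entry greedy (repeatedly take the single best remaining cell) gives $959, worse by 17.
Checked against all permutations: $976 is optimal.

Max total: $976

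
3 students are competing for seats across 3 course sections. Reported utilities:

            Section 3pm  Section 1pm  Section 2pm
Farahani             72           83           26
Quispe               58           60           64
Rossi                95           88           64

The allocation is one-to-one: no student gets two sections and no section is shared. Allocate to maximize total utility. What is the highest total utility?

Max total: 242 points

Optimal: Farahani→Section 1pm (83 points), Quispe→Section 2pm (64 points), Rossi→Section 3pm (95 points) — total 83+64+95 = 242 points.
Swapping Quispe↔Rossi (Quispe→Section 3pm 58 points, Rossi→Section 2pm 64 points) loses 37.
Checked against all permutations: 242 points is optimal.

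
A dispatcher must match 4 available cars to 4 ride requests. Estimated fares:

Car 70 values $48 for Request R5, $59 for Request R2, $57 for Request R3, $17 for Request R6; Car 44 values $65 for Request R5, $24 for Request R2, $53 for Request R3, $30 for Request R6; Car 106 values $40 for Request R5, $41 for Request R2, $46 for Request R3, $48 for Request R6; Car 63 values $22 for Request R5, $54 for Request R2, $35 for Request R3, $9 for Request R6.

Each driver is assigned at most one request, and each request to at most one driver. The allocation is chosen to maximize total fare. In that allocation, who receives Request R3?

Treat this as an assignment problem: match each driver to one request.
Optimal: Car 70→Request R3 ($57), Car 44→Request R5 ($65), Car 106→Request R6 ($48), Car 63→Request R2 ($54) — total 57+65+48+54 = $224.
Max-entry greedy (repeatedly take the single best remaining cell) gives $207, worse by 17.
No other one-to-one assignment exceeds $224.
Car 70's own top request is Request R2 ($59), but forcing Car 70→Request R2 and reassigning the rest optimally gives only $207 — worse by 17.

Car 70 receives Request R3.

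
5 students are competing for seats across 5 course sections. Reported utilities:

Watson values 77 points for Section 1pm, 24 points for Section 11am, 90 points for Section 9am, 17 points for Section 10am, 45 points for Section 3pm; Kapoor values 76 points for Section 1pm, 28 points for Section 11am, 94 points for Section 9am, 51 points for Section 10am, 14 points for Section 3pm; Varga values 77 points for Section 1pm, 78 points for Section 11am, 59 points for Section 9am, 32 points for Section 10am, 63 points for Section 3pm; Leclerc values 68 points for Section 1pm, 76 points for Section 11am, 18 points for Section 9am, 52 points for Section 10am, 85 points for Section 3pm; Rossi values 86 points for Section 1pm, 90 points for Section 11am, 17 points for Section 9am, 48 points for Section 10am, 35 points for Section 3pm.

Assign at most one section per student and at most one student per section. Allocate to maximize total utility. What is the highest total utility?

Optimal: Watson→Section 9am (90 points), Kapoor→Section 10am (51 points), Varga→Section 1pm (77 points), Leclerc→Section 3pm (85 points), Rossi→Section 11am (90 points) — total 90+51+77+85+90 = 393 points.
Row-greedy (each student in turn takes its best remaining section) gives 377 points, worse by 16.
Every other assignment is strictly worse.

Maximum total: 393 points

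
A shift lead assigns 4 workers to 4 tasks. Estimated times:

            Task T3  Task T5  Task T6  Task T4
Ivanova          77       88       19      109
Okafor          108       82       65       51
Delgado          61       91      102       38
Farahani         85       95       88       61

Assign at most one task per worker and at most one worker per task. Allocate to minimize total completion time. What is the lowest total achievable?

Optimal: Ivanova→Task T6 (19 min), Okafor→Task T5 (82 min), Delgado→Task T3 (61 min), Farahani→Task T4 (61 min) — total 19+82+61+61 = 223 min.
Row-greedy (each worker in turn takes its cheapest remaining task) gives 226 min, worse by 3.
Swapping Okafor↔Delgado (Okafor→Task T3 108 min, Delgado→Task T5 91 min) adds 56.
Every other assignment is strictly worse.

Minimum total: 223 min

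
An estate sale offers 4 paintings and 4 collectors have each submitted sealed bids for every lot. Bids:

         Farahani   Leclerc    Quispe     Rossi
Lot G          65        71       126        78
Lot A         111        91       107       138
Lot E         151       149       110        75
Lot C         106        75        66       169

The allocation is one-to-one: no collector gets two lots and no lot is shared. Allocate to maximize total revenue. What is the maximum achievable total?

Maximum total: $555

Optimal: Farahani→Lot A ($111), Leclerc→Lot E ($149), Quispe→Lot G ($126), Rossi→Lot C ($169) — total 111+149+126+169 = $555.
Column-greedy (each lot in turn goes to its best remaining collector) gives $490, worse by 65.
Swapping Quispe↔Farahani (Quispe→Lot A $107, Farahani→Lot G $65) loses 65.
Checked against all permutations: $555 is optimal.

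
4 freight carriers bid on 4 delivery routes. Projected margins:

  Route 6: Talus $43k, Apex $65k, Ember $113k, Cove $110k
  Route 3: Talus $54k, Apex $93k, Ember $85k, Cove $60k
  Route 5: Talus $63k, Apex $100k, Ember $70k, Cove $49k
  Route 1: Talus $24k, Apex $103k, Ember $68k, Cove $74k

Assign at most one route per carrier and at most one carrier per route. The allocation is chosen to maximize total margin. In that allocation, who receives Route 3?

Ember receives Route 3.

This is a one-to-one assignment (maximum-weight bipartite matching).
Optimal: Talus→Route 5 ($63k), Apex→Route 1 ($103k), Ember→Route 3 ($85k), Cove→Route 6 ($110k) — total 63+103+85+110 = $361k.
Row-greedy (each carrier in turn takes its best remaining route) gives $339k, worse by 22.
Swapping Ember↔Talus (Ember→Route 5 $70k, Talus→Route 3 $54k) loses 24.
Ember's own top route is Route 6 ($113k), but forcing Ember→Route 6 and reassigning the rest optimally gives only $343k — worse by 18.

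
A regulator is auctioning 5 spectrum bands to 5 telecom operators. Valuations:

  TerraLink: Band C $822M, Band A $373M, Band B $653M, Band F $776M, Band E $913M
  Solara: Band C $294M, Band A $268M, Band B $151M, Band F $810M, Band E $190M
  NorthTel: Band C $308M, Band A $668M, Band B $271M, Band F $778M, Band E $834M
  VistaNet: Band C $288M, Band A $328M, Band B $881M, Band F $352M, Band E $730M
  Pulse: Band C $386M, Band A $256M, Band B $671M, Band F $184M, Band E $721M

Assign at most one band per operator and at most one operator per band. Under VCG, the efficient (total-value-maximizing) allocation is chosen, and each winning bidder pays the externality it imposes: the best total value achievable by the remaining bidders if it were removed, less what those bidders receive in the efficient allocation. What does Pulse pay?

Efficient allocation: TerraLink→Band C ($822M), Solara→Band F ($810M), NorthTel→Band A ($668M), VistaNet→Band B ($881M), Pulse→Band E ($721M); total welfare W = $3902M.
Pulse receives Band E at value $721M, so the others get W − 721 = $3181M.
Without Pulse: best allocation of the remaining 4 bidders over all 5 bands is TerraLink→Band C ($822M), Solara→Band F ($810M), NorthTel→Band E ($834M), VistaNet→Band B ($881M), total $3347M.
VCG payment = (others' best without Pulse) − (others' welfare with Pulse) = 3347 − 3181 = $166M.

Pulse pays $166M.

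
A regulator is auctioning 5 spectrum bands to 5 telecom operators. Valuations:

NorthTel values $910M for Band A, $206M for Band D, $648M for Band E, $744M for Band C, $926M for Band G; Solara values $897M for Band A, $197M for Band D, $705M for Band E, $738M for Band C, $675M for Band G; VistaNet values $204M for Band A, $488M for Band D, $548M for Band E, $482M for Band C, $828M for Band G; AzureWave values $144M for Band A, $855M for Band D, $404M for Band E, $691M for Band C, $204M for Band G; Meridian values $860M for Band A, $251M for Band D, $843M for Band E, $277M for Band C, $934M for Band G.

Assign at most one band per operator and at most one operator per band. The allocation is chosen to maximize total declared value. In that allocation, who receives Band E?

Meridian receives Band E.

Treat this as an assignment problem: match each operator to one band.
Optimal: NorthTel→Band A ($910M), Solara→Band C ($738M), VistaNet→Band G ($828M), AzureWave→Band D ($855M), Meridian→Band E ($843M) — total 910+738+828+855+843 = $4174M.
Max-entry greedy (repeatedly take the single best remaining cell) gives $3985M, worse by 189.
Next-best assignment: NorthTel→Band C, Solara→Band A, VistaNet→Band G, AzureWave→Band D, Meridian→Band E = $4167M.
Meridian's own top band is Band G ($934M), but forcing Meridian→Band G and reassigning the rest optimally gives only $3985M — worse by 189.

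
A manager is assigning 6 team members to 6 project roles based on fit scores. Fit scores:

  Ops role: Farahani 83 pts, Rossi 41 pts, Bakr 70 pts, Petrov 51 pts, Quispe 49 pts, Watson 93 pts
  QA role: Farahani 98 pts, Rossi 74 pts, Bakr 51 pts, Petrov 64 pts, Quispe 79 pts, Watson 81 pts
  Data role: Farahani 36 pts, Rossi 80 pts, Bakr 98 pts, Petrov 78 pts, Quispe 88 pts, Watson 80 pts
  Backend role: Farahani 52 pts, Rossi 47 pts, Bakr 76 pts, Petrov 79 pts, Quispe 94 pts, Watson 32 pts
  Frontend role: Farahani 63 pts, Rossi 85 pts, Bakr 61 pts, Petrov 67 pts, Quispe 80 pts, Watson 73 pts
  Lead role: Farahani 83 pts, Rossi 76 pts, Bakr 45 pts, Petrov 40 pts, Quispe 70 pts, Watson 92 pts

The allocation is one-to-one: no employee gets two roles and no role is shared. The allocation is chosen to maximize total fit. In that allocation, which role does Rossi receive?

Rossi receives Lead role.

Optimal: Farahani→QA role (98 pts), Rossi→Lead role (76 pts), Bakr→Data role (98 pts), Petrov→Frontend role (67 pts), Quispe→Backend role (94 pts), Watson→Ops role (93 pts) — total 98+76+98+67+94+93 = 526 pts.
Max-entry greedy (repeatedly take the single best remaining cell) gives 508 pts, worse by 18.
Next-best assignment: Farahani→QA role, Rossi→Lead role, Bakr→Data role, Petrov→Backend role, Quispe→Frontend role, Watson→Ops role = 524 pts.
Rossi's own top role is Frontend role (85 pts), but forcing Rossi→Frontend role and reassigning the rest optimally gives only 523 pts — worse by 3.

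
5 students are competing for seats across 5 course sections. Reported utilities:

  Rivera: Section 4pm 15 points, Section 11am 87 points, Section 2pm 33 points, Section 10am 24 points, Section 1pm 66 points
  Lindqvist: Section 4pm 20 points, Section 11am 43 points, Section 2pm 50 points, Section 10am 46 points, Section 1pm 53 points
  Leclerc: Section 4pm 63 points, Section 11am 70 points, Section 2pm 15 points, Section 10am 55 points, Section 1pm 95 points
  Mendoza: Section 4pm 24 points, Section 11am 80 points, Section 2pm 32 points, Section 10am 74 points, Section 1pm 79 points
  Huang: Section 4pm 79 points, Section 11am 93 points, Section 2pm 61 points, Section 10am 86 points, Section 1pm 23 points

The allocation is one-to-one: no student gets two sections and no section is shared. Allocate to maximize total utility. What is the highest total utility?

Optimal: Rivera→Section 11am (87 points), Lindqvist→Section 2pm (50 points), Leclerc→Section 1pm (95 points), Mendoza→Section 10am (74 points), Huang→Section 4pm (79 points) — total 87+50+95+74+79 = 385 points.
Next-best assignment: Rivera→Section 11am, Lindqvist→Section 2pm, Leclerc→Section 4pm, Mendoza→Section 1pm, Huang→Section 10am = 365 points.
Swapping Mendoza↔Rivera (Mendoza→Section 11am 80 points, Rivera→Section 10am 24 points) loses 57.
No other one-to-one assignment exceeds 385 points.

Maximum total: 385 points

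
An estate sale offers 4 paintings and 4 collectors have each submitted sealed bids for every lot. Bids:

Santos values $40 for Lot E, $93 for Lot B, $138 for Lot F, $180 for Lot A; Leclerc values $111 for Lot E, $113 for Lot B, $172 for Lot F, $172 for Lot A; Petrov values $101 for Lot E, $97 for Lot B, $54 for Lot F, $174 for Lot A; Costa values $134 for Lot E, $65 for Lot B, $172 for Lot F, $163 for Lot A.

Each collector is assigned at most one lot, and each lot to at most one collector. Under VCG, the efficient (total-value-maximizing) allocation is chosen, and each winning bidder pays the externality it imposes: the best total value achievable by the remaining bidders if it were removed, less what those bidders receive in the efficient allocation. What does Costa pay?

Efficient allocation: Santos→Lot A ($180), Leclerc→Lot F ($172), Petrov→Lot B ($97), Costa→Lot E ($134); total welfare W = $583.
Costa receives Lot E at value $134, so the others get W − 134 = $449.
Without Costa: best allocation of the remaining 3 bidders over all 4 lots is Santos→Lot A ($180), Leclerc→Lot F ($172), Petrov→Lot E ($101), total $453.
VCG payment = (others' best without Costa) − (others' welfare with Costa) = 453 − 449 = $4.

Costa pays $4.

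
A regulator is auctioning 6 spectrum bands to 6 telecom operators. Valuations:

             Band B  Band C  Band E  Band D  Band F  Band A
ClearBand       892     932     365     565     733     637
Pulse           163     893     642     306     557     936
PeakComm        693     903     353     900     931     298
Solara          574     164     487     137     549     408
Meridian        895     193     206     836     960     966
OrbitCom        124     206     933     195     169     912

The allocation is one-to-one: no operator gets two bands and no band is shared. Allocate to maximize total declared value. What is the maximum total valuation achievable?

Max total: $5235M

This is a one-to-one assignment (maximum-weight bipartite matching).
Optimal: ClearBand→Band C ($932M), Pulse→Band A ($936M), PeakComm→Band D ($900M), Solara→Band B ($574M), Meridian→Band F ($960M), OrbitCom→Band E ($933M) — total 932+936+900+574+960+933 = $5235M.
Next-best assignment: ClearBand→Band C, Pulse→Band A, PeakComm→Band D, Solara→Band F, Meridian→Band B, OrbitCom→Band E = $5145M.
Swapping Meridian↔OrbitCom (Meridian→Band E $206M, OrbitCom→Band F $169M) loses 1518.
Checked against all permutations: $5235M is optimal.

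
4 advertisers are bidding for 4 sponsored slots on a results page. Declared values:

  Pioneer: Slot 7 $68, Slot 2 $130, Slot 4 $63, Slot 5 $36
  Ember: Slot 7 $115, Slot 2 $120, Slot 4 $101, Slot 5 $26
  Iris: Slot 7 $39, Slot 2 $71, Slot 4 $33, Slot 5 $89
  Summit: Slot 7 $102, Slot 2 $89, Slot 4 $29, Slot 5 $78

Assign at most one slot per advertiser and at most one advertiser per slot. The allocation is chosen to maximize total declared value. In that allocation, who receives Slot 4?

This is a one-to-one assignment (maximum-weight bipartite matching).
Optimal: Pioneer→Slot 2 ($130), Ember→Slot 4 ($101), Iris→Slot 5 ($89), Summit→Slot 7 ($102) — total 130+101+89+102 = $422.
Row-greedy (each advertiser in turn takes its best remaining slot) gives $363, worse by 59.
Checked against all permutations: $422 is optimal.
Ember's own top slot is Slot 2 ($120), but forcing Ember→Slot 2 and reassigning the rest optimally gives only $374 — worse by 48.

Ember receives Slot 4.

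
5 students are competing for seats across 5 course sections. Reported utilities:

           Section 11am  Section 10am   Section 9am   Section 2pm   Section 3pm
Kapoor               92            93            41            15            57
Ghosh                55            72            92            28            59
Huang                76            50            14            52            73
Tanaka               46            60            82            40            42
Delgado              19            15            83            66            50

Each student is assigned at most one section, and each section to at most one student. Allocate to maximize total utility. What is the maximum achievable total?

Optimal: Kapoor→Section 11am (92 points), Ghosh→Section 10am (72 points), Huang→Section 3pm (73 points), Tanaka→Section 9am (82 points), Delgado→Section 2pm (66 points) — total 92+72+73+82+66 = 385 points.
Column-greedy (each section in turn goes to its best remaining student) gives 341 points, worse by 44.
Swapping Kapoor↔Huang (Kapoor→Section 3pm 57 points, Huang→Section 11am 76 points) loses 32.
No other one-to-one assignment exceeds 385 points.

Max total: 385 points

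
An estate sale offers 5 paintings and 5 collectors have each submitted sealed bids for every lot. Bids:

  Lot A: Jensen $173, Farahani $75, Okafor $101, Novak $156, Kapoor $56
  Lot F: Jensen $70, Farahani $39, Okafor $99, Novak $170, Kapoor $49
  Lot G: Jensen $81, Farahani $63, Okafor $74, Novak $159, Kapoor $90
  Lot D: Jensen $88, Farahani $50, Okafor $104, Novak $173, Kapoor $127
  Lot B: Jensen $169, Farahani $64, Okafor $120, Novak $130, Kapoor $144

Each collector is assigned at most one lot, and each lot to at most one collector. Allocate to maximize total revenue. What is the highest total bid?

Max total: $654

Optimal: Jensen→Lot A ($173), Farahani→Lot G ($63), Okafor→Lot D ($104), Novak→Lot F ($170), Kapoor→Lot B ($144) — total 173+63+104+170+144 = $654.
Row-greedy (each collector in turn takes its best remaining lot) gives $601, worse by 53.
Next-best assignment: Jensen→Lot A, Farahani→Lot G, Okafor→Lot B, Novak→Lot F, Kapoor→Lot D = $653.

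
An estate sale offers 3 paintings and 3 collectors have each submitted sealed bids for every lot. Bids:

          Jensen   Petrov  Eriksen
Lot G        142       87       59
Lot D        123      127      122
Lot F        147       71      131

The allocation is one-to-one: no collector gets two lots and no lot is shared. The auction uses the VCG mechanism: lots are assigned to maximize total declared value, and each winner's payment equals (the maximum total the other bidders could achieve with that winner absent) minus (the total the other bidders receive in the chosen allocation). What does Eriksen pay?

Efficient allocation: Jensen→Lot G ($142), Petrov→Lot D ($127), Eriksen→Lot F ($131); total welfare W = $400.
Eriksen receives Lot F at value $131, so the others get W − 131 = $269.
Without Eriksen: best allocation of the remaining 2 bidders over all 3 lots is Jensen→Lot F ($147), Petrov→Lot D ($127), total $274.
VCG payment = (others' best without Eriksen) − (others' welfare with Eriksen) = 274 − 269 = $5.

Eriksen pays $5.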